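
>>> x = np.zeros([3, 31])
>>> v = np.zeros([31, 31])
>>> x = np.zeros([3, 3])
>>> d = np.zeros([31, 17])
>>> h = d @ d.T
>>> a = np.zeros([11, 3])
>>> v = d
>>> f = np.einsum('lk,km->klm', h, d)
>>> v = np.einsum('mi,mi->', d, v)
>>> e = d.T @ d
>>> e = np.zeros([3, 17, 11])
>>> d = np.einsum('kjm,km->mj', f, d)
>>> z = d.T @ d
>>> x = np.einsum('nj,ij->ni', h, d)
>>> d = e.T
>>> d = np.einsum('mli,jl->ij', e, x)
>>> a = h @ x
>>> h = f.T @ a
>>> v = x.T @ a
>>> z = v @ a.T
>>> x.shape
(31, 17)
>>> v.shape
(17, 17)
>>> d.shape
(11, 31)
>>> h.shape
(17, 31, 17)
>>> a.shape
(31, 17)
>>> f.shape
(31, 31, 17)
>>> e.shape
(3, 17, 11)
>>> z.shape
(17, 31)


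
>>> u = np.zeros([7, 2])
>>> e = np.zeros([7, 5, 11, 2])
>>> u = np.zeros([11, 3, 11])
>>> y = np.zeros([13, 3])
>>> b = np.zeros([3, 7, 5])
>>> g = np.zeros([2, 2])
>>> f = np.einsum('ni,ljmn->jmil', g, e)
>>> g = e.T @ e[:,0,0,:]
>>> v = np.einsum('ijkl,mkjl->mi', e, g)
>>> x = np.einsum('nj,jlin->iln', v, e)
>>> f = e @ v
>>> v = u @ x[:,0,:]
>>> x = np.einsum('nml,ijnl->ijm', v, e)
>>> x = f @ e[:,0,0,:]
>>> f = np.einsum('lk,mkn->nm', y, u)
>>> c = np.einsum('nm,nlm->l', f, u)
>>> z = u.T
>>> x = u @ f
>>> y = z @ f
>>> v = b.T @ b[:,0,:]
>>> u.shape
(11, 3, 11)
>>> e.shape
(7, 5, 11, 2)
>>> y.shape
(11, 3, 11)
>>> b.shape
(3, 7, 5)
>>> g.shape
(2, 11, 5, 2)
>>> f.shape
(11, 11)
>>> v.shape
(5, 7, 5)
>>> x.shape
(11, 3, 11)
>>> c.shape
(3,)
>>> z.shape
(11, 3, 11)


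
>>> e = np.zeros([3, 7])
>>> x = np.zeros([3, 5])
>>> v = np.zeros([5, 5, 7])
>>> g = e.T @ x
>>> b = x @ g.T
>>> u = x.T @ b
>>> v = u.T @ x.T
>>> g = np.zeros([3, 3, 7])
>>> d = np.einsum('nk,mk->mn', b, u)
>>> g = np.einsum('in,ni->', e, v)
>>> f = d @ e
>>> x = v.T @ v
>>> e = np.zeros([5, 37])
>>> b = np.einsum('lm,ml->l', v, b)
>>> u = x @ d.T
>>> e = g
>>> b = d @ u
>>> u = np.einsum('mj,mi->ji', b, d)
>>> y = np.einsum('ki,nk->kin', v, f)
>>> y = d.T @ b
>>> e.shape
()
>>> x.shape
(3, 3)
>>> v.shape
(7, 3)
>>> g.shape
()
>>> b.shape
(5, 5)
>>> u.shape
(5, 3)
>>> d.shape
(5, 3)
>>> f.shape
(5, 7)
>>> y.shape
(3, 5)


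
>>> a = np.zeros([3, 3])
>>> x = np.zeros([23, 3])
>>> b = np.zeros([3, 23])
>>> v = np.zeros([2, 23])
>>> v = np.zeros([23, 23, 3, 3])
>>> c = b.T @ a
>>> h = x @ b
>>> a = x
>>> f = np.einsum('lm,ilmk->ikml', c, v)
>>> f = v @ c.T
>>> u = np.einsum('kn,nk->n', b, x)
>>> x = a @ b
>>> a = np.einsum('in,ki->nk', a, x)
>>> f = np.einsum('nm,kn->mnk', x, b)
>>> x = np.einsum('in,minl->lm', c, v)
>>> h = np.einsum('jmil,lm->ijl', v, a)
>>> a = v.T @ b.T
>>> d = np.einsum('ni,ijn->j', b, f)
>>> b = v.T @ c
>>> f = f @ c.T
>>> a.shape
(3, 3, 23, 3)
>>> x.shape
(3, 23)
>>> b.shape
(3, 3, 23, 3)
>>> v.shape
(23, 23, 3, 3)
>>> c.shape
(23, 3)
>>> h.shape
(3, 23, 3)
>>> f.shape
(23, 23, 23)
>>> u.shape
(23,)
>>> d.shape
(23,)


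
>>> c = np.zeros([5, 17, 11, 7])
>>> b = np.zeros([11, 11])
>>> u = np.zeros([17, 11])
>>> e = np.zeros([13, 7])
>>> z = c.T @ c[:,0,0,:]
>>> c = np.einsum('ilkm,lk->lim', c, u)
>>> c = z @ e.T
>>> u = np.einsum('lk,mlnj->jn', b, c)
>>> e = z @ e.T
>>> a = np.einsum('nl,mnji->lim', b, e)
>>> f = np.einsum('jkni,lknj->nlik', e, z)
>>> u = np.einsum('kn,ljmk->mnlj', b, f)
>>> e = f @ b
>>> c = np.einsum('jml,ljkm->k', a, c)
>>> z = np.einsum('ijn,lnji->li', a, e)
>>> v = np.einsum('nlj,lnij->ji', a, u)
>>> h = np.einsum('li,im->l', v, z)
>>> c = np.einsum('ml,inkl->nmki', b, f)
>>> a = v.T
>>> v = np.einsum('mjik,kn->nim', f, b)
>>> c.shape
(7, 11, 13, 17)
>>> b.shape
(11, 11)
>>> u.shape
(13, 11, 17, 7)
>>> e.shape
(17, 7, 13, 11)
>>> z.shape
(17, 11)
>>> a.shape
(17, 7)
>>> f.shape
(17, 7, 13, 11)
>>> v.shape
(11, 13, 17)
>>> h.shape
(7,)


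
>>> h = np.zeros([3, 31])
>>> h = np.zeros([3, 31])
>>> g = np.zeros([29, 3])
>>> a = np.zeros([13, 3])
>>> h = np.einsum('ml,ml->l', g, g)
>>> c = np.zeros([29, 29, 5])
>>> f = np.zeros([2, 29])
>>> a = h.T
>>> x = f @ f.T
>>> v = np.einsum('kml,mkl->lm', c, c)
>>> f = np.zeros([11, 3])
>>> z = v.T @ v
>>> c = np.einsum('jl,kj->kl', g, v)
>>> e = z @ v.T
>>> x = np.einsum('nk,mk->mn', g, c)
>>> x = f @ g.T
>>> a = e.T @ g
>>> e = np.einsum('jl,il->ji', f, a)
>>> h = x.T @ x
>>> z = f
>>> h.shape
(29, 29)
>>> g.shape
(29, 3)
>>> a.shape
(5, 3)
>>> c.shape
(5, 3)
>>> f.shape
(11, 3)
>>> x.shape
(11, 29)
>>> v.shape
(5, 29)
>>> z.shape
(11, 3)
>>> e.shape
(11, 5)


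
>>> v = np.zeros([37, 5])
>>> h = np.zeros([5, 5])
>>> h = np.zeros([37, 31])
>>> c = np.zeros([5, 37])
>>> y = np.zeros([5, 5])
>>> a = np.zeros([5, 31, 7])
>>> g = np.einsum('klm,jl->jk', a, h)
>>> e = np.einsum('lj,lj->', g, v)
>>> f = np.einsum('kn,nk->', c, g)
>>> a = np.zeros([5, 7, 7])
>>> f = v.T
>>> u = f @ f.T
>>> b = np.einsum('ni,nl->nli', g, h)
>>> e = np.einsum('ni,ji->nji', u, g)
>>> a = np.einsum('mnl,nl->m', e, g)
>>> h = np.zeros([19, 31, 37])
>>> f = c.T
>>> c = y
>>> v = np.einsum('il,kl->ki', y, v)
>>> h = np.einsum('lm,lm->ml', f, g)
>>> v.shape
(37, 5)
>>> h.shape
(5, 37)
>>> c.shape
(5, 5)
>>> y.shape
(5, 5)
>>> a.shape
(5,)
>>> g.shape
(37, 5)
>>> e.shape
(5, 37, 5)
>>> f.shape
(37, 5)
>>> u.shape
(5, 5)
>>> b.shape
(37, 31, 5)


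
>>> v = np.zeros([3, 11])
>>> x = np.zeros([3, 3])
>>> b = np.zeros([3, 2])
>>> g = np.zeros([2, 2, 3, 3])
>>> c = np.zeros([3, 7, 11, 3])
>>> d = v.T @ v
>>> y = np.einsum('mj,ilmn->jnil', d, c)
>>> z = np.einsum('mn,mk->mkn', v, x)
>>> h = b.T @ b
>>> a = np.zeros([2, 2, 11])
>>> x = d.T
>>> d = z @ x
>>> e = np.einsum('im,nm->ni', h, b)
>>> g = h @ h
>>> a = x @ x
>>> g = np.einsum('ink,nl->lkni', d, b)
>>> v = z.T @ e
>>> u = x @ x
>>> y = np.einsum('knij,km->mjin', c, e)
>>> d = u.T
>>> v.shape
(11, 3, 2)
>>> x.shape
(11, 11)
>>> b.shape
(3, 2)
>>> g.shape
(2, 11, 3, 3)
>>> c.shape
(3, 7, 11, 3)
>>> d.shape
(11, 11)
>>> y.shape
(2, 3, 11, 7)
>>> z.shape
(3, 3, 11)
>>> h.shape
(2, 2)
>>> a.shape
(11, 11)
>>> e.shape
(3, 2)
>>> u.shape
(11, 11)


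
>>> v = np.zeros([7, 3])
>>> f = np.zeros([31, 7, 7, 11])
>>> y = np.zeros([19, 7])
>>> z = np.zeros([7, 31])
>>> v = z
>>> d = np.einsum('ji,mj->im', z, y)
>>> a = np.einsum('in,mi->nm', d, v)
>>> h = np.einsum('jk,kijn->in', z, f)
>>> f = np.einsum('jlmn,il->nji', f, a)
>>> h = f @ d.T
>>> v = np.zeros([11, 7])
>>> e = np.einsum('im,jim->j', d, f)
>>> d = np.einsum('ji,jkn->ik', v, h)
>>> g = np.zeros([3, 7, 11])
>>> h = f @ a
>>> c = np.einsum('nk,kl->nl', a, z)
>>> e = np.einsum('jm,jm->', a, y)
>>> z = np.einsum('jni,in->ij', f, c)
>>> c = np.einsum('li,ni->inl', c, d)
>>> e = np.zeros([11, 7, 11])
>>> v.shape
(11, 7)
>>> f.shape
(11, 31, 19)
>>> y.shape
(19, 7)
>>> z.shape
(19, 11)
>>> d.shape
(7, 31)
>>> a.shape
(19, 7)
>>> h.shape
(11, 31, 7)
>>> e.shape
(11, 7, 11)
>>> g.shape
(3, 7, 11)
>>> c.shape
(31, 7, 19)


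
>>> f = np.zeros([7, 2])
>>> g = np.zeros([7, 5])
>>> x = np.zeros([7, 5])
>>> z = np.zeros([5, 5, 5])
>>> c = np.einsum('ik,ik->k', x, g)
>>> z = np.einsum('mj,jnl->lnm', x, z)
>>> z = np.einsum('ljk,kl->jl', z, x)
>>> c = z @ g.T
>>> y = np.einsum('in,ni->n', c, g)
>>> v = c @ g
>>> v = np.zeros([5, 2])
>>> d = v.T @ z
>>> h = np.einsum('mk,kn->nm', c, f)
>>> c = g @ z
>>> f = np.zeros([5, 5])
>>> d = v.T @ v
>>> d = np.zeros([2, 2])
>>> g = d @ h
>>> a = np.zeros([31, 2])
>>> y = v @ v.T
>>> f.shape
(5, 5)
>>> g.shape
(2, 5)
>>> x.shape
(7, 5)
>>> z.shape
(5, 5)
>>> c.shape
(7, 5)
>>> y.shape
(5, 5)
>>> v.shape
(5, 2)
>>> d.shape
(2, 2)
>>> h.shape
(2, 5)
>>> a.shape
(31, 2)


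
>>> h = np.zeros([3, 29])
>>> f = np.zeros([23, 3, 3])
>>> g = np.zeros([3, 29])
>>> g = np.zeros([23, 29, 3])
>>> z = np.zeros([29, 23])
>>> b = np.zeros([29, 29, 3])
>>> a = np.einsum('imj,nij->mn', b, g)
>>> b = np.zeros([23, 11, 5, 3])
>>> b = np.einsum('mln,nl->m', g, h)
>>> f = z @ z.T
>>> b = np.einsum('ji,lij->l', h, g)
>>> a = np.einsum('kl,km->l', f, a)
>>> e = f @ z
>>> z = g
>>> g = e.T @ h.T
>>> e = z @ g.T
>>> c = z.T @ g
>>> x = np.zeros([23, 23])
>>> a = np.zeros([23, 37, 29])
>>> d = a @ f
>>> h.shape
(3, 29)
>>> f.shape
(29, 29)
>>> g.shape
(23, 3)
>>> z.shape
(23, 29, 3)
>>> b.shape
(23,)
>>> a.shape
(23, 37, 29)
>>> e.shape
(23, 29, 23)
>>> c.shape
(3, 29, 3)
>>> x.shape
(23, 23)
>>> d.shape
(23, 37, 29)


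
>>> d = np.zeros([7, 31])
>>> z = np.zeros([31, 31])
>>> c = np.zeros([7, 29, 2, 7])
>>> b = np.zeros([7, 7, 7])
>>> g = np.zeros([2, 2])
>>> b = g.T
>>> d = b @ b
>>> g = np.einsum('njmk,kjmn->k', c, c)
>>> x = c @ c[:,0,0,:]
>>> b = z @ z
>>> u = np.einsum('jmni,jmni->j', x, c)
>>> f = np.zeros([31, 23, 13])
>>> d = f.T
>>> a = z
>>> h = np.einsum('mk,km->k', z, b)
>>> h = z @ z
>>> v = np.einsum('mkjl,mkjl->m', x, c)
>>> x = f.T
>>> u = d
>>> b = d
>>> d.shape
(13, 23, 31)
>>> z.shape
(31, 31)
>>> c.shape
(7, 29, 2, 7)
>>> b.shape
(13, 23, 31)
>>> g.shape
(7,)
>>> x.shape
(13, 23, 31)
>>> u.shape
(13, 23, 31)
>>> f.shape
(31, 23, 13)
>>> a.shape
(31, 31)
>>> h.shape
(31, 31)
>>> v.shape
(7,)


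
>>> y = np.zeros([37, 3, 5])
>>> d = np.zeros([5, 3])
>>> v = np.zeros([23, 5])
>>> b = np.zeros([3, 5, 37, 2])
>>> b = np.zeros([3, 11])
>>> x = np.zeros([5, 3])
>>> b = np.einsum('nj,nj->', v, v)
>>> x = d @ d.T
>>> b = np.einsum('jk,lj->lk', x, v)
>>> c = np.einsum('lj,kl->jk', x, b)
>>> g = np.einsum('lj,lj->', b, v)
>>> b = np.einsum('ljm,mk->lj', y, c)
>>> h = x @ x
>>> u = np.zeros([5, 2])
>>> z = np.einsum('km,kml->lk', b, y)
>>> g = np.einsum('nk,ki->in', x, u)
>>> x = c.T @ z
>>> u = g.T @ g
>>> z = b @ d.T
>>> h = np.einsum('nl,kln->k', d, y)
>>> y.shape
(37, 3, 5)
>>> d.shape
(5, 3)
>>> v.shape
(23, 5)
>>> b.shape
(37, 3)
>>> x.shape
(23, 37)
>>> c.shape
(5, 23)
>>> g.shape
(2, 5)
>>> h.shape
(37,)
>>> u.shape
(5, 5)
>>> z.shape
(37, 5)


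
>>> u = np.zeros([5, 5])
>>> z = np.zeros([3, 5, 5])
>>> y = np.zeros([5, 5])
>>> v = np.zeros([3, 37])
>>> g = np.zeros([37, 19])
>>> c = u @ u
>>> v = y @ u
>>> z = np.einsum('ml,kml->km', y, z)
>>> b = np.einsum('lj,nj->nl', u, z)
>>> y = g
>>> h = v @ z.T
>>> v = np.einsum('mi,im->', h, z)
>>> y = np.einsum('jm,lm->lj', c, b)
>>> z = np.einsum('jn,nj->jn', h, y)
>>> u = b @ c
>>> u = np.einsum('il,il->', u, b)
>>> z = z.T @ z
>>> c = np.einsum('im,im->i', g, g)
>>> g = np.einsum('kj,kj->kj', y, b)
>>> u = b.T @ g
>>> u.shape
(5, 5)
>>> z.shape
(3, 3)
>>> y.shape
(3, 5)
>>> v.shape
()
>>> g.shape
(3, 5)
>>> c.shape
(37,)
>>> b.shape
(3, 5)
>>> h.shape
(5, 3)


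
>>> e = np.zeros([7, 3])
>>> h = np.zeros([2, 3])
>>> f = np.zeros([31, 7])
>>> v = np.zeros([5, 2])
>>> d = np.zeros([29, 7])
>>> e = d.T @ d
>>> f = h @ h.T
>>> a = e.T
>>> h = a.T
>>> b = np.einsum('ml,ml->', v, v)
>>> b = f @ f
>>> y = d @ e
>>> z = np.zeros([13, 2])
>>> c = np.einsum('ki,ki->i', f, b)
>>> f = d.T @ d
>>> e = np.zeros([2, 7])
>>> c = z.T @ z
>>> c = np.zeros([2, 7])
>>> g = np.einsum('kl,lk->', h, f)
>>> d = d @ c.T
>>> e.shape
(2, 7)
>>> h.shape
(7, 7)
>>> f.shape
(7, 7)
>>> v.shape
(5, 2)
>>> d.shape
(29, 2)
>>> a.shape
(7, 7)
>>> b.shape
(2, 2)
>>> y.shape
(29, 7)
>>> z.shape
(13, 2)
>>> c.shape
(2, 7)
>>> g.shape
()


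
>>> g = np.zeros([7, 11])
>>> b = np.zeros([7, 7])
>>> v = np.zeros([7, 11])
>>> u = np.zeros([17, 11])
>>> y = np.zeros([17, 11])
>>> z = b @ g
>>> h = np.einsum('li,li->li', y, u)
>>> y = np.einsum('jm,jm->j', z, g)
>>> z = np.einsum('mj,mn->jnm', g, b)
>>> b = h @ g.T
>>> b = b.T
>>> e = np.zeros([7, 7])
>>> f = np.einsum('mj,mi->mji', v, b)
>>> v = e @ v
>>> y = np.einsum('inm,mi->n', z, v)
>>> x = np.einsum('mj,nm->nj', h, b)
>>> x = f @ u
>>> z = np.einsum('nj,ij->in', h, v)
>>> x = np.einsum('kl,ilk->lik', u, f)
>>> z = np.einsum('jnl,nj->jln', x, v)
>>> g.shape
(7, 11)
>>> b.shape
(7, 17)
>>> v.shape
(7, 11)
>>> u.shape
(17, 11)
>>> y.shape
(7,)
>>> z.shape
(11, 17, 7)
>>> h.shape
(17, 11)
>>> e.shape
(7, 7)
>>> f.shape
(7, 11, 17)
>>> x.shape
(11, 7, 17)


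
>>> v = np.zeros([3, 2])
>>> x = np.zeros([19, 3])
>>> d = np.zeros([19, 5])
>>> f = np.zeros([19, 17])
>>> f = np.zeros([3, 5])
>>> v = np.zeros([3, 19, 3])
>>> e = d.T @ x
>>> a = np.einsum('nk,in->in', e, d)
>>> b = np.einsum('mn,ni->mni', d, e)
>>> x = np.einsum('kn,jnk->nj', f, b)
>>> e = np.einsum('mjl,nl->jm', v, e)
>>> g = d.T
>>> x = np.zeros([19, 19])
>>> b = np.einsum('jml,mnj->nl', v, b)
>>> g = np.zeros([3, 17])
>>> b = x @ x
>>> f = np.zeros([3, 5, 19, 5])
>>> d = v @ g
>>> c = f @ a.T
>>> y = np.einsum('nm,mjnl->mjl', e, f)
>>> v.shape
(3, 19, 3)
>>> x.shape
(19, 19)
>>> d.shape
(3, 19, 17)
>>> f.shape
(3, 5, 19, 5)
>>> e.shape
(19, 3)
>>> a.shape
(19, 5)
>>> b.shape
(19, 19)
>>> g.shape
(3, 17)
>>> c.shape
(3, 5, 19, 19)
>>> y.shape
(3, 5, 5)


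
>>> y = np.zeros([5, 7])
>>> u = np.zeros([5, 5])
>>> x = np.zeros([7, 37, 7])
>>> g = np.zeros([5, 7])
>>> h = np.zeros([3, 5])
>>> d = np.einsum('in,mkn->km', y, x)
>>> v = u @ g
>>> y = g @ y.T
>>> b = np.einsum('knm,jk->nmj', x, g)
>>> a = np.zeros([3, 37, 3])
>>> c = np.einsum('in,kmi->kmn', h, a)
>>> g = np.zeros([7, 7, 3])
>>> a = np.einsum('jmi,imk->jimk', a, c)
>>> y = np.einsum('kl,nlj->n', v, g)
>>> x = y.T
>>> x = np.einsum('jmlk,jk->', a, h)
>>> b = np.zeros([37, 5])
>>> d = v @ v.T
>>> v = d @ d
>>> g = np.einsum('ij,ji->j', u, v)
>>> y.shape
(7,)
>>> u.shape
(5, 5)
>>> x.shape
()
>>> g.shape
(5,)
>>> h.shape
(3, 5)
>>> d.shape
(5, 5)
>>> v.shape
(5, 5)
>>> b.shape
(37, 5)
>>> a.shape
(3, 3, 37, 5)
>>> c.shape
(3, 37, 5)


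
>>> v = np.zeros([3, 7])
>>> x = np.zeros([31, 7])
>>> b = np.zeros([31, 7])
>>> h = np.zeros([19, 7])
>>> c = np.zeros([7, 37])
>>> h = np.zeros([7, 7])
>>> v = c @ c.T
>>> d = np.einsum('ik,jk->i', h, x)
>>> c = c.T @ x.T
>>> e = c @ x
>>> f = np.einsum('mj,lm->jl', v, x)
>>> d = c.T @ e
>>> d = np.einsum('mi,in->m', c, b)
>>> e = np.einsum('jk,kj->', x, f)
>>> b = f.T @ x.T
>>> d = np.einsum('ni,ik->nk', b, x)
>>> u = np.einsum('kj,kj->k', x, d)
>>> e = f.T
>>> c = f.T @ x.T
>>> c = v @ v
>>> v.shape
(7, 7)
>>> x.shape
(31, 7)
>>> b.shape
(31, 31)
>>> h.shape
(7, 7)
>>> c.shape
(7, 7)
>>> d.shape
(31, 7)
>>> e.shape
(31, 7)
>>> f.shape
(7, 31)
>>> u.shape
(31,)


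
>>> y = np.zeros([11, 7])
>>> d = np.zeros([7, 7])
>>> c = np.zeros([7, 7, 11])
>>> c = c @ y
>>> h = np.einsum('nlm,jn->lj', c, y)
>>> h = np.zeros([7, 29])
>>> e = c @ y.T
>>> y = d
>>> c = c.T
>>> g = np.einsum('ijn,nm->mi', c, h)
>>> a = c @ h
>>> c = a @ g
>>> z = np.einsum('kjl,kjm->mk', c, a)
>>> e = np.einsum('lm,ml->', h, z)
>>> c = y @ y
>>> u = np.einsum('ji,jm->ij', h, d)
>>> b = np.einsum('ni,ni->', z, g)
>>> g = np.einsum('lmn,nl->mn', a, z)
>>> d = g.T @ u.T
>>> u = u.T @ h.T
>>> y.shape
(7, 7)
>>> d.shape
(29, 29)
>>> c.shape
(7, 7)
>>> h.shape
(7, 29)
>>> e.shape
()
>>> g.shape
(7, 29)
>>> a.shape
(7, 7, 29)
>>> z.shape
(29, 7)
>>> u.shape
(7, 7)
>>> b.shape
()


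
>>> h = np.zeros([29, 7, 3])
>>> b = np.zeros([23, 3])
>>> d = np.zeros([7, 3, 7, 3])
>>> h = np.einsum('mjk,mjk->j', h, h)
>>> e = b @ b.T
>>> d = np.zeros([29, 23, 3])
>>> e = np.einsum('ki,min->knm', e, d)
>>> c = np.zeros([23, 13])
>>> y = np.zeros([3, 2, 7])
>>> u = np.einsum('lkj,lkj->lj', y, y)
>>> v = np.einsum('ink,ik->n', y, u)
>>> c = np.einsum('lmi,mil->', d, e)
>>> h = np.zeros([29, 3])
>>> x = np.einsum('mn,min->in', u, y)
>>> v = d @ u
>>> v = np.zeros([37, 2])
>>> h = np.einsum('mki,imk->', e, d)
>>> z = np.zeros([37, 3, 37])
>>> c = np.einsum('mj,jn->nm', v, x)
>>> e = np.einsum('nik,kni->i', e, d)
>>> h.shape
()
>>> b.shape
(23, 3)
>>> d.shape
(29, 23, 3)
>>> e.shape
(3,)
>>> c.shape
(7, 37)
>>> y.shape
(3, 2, 7)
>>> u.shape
(3, 7)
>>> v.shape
(37, 2)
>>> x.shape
(2, 7)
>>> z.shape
(37, 3, 37)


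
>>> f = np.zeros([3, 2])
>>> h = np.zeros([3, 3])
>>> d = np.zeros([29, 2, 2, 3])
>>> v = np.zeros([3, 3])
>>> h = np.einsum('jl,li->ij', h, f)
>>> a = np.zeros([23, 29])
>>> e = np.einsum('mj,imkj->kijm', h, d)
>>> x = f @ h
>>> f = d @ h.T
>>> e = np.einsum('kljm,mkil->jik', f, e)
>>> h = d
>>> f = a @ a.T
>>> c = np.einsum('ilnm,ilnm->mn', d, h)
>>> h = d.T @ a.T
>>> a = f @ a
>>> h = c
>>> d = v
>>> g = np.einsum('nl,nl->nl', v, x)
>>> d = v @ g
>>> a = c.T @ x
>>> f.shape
(23, 23)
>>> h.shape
(3, 2)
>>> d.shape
(3, 3)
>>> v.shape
(3, 3)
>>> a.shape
(2, 3)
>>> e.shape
(2, 3, 29)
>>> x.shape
(3, 3)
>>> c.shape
(3, 2)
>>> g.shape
(3, 3)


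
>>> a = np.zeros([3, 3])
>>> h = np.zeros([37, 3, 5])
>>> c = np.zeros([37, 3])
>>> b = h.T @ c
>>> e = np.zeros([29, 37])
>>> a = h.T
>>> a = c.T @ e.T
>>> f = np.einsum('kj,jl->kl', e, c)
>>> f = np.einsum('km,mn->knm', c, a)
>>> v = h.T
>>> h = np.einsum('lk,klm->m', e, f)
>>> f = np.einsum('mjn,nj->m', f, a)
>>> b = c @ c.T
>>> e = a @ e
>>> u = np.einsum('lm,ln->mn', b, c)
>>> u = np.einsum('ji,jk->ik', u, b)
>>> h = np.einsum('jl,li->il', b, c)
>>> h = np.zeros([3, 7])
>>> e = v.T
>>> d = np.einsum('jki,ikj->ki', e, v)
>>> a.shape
(3, 29)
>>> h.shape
(3, 7)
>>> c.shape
(37, 3)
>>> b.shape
(37, 37)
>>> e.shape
(37, 3, 5)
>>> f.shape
(37,)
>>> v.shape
(5, 3, 37)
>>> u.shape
(3, 37)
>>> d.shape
(3, 5)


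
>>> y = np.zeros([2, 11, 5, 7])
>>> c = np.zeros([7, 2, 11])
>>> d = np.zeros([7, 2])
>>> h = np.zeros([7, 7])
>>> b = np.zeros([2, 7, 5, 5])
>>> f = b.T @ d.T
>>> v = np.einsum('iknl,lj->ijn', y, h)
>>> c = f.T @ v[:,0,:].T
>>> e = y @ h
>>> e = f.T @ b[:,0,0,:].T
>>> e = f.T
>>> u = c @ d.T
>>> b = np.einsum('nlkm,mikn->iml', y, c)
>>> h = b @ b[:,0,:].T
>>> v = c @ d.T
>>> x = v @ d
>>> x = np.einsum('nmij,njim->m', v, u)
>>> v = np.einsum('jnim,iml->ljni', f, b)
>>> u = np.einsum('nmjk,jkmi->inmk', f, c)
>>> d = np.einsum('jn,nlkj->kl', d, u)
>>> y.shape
(2, 11, 5, 7)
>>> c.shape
(7, 7, 5, 2)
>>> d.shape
(5, 5)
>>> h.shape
(7, 7, 7)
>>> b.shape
(7, 7, 11)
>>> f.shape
(5, 5, 7, 7)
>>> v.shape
(11, 5, 5, 7)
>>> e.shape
(7, 7, 5, 5)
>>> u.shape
(2, 5, 5, 7)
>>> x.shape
(7,)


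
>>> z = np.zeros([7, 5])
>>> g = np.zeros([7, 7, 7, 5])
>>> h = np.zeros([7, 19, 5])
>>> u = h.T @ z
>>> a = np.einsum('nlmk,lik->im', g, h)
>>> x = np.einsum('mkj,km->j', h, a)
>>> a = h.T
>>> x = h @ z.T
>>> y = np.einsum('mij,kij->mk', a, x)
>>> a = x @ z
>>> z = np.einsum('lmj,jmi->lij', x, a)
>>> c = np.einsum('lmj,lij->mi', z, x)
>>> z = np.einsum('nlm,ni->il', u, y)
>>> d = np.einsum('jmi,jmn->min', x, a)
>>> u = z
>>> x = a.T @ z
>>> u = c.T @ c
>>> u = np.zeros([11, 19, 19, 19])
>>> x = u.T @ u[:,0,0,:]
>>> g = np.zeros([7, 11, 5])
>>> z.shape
(7, 19)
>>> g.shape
(7, 11, 5)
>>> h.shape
(7, 19, 5)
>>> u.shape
(11, 19, 19, 19)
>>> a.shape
(7, 19, 5)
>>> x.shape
(19, 19, 19, 19)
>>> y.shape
(5, 7)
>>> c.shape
(5, 19)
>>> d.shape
(19, 7, 5)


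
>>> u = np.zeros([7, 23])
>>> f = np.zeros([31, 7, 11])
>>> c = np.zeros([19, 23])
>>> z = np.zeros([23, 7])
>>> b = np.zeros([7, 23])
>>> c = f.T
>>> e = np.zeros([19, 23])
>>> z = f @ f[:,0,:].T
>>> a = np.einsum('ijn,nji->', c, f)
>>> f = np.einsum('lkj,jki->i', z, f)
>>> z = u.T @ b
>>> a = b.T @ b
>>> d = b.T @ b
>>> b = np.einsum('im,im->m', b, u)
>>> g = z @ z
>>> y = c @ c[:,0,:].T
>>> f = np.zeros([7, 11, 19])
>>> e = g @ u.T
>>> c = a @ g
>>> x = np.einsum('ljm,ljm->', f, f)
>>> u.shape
(7, 23)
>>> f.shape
(7, 11, 19)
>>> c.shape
(23, 23)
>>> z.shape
(23, 23)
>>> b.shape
(23,)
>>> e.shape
(23, 7)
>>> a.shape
(23, 23)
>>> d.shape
(23, 23)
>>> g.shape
(23, 23)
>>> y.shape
(11, 7, 11)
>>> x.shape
()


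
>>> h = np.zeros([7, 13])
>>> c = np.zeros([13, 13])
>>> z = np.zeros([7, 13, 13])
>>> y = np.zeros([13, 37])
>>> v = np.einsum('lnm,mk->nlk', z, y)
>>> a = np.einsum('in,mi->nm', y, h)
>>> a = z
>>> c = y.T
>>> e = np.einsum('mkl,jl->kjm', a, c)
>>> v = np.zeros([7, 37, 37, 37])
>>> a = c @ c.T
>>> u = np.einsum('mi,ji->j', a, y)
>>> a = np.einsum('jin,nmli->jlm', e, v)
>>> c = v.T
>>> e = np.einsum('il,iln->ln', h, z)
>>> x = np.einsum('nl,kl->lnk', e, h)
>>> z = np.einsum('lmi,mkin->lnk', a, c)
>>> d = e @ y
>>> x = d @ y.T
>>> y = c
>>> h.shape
(7, 13)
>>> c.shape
(37, 37, 37, 7)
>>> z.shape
(13, 7, 37)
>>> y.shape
(37, 37, 37, 7)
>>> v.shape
(7, 37, 37, 37)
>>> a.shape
(13, 37, 37)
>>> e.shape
(13, 13)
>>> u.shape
(13,)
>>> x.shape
(13, 13)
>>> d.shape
(13, 37)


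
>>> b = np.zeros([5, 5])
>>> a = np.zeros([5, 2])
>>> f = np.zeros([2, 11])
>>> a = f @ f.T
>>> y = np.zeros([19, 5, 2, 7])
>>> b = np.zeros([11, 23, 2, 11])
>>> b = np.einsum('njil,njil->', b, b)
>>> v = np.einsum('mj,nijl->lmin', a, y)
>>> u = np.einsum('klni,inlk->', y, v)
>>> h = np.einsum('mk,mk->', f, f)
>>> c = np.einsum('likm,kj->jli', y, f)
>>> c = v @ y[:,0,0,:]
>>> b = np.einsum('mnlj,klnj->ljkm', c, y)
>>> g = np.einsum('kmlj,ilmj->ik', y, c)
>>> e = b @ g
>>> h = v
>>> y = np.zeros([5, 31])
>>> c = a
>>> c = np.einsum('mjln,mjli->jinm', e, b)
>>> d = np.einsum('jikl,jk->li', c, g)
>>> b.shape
(5, 7, 19, 7)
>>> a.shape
(2, 2)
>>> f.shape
(2, 11)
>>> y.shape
(5, 31)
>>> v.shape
(7, 2, 5, 19)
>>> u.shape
()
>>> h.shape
(7, 2, 5, 19)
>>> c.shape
(7, 7, 19, 5)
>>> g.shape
(7, 19)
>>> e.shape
(5, 7, 19, 19)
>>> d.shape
(5, 7)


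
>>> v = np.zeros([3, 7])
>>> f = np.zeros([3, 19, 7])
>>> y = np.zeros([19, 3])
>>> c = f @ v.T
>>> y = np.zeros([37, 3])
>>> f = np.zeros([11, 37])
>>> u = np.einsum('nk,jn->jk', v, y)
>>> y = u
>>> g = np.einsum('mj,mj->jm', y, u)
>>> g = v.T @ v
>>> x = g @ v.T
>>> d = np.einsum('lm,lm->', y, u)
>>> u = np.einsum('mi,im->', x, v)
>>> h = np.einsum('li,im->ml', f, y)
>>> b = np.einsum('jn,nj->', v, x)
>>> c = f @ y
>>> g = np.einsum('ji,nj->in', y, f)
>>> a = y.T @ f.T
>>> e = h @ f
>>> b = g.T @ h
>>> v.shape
(3, 7)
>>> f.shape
(11, 37)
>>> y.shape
(37, 7)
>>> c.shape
(11, 7)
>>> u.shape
()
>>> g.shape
(7, 11)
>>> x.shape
(7, 3)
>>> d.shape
()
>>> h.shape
(7, 11)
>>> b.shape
(11, 11)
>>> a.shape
(7, 11)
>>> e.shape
(7, 37)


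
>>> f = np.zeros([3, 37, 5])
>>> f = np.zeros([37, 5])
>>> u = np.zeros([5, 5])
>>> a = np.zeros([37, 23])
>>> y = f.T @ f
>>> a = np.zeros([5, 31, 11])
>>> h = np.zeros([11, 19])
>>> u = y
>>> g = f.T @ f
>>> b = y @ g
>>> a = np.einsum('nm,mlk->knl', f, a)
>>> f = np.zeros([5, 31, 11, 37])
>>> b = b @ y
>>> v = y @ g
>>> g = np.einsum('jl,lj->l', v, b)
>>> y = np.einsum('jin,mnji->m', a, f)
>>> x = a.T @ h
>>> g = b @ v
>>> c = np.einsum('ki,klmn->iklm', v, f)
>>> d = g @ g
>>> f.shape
(5, 31, 11, 37)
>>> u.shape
(5, 5)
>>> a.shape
(11, 37, 31)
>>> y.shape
(5,)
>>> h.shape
(11, 19)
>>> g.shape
(5, 5)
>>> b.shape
(5, 5)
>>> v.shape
(5, 5)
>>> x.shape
(31, 37, 19)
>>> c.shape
(5, 5, 31, 11)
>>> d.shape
(5, 5)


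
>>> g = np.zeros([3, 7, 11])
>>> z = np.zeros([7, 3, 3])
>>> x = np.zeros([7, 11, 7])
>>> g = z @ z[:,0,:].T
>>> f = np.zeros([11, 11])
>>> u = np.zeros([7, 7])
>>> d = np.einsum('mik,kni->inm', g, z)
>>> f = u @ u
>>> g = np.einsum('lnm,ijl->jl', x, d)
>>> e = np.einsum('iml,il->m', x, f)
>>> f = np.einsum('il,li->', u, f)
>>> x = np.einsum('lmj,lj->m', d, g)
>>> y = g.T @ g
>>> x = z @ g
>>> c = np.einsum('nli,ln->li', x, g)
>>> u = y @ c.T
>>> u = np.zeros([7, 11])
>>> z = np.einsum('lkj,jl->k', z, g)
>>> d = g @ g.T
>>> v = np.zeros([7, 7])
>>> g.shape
(3, 7)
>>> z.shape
(3,)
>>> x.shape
(7, 3, 7)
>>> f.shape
()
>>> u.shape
(7, 11)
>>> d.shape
(3, 3)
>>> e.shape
(11,)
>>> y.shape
(7, 7)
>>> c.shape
(3, 7)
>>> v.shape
(7, 7)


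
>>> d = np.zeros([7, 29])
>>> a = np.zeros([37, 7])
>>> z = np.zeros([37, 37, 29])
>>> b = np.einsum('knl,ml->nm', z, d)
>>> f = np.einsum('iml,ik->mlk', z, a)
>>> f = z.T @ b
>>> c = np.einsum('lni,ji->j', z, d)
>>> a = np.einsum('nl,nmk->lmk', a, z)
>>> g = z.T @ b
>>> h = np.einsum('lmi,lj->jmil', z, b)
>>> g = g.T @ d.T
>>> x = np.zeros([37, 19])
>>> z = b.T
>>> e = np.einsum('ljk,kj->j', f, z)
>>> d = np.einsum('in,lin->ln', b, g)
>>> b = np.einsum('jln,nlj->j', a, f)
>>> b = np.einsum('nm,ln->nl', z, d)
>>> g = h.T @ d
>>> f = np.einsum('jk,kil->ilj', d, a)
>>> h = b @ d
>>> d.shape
(7, 7)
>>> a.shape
(7, 37, 29)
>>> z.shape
(7, 37)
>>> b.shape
(7, 7)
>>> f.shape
(37, 29, 7)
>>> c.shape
(7,)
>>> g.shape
(37, 29, 37, 7)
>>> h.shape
(7, 7)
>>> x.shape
(37, 19)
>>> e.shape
(37,)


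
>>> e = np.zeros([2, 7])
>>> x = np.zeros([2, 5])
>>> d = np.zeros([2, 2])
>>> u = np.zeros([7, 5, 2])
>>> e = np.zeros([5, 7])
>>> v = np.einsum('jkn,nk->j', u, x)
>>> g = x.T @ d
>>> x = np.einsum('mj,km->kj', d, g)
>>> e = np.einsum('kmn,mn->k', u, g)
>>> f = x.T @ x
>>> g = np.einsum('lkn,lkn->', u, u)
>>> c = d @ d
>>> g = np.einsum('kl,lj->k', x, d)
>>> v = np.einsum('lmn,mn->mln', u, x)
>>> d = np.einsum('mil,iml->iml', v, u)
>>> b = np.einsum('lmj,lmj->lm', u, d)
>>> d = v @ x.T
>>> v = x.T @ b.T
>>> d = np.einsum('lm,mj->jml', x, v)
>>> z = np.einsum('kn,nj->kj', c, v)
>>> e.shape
(7,)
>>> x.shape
(5, 2)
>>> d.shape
(7, 2, 5)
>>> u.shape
(7, 5, 2)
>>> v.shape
(2, 7)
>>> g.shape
(5,)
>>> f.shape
(2, 2)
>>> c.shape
(2, 2)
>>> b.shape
(7, 5)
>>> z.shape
(2, 7)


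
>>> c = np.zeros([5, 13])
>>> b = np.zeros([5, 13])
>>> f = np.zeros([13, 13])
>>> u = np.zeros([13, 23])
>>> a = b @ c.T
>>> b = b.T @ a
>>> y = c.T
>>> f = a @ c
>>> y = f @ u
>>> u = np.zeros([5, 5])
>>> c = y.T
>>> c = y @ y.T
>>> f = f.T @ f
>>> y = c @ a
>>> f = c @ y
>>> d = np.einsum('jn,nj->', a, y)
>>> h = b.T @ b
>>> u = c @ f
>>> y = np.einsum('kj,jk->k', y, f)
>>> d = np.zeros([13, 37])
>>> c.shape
(5, 5)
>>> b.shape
(13, 5)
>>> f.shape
(5, 5)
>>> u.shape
(5, 5)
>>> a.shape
(5, 5)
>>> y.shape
(5,)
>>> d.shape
(13, 37)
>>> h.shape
(5, 5)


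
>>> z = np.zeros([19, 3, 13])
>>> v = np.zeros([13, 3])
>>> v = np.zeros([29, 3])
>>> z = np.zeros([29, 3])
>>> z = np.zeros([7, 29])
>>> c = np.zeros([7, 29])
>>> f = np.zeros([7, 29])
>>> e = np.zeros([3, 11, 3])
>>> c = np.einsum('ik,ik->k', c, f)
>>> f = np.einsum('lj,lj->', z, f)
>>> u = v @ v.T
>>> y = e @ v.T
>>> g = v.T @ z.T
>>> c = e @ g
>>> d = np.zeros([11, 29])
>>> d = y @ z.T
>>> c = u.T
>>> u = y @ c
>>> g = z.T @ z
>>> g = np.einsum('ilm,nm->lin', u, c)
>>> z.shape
(7, 29)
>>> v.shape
(29, 3)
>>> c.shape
(29, 29)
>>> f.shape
()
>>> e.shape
(3, 11, 3)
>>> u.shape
(3, 11, 29)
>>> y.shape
(3, 11, 29)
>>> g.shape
(11, 3, 29)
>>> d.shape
(3, 11, 7)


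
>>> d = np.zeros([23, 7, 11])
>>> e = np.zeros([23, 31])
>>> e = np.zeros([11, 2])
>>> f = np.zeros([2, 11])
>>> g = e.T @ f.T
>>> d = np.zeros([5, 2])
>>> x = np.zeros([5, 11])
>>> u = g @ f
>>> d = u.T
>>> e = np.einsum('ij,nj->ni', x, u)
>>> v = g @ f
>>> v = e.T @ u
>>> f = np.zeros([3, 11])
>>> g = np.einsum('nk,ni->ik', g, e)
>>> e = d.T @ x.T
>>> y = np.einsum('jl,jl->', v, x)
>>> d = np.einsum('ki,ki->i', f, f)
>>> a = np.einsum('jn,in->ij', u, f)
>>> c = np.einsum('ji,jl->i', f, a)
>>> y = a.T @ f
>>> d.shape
(11,)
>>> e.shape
(2, 5)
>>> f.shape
(3, 11)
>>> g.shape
(5, 2)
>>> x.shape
(5, 11)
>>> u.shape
(2, 11)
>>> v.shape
(5, 11)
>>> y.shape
(2, 11)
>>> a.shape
(3, 2)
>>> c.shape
(11,)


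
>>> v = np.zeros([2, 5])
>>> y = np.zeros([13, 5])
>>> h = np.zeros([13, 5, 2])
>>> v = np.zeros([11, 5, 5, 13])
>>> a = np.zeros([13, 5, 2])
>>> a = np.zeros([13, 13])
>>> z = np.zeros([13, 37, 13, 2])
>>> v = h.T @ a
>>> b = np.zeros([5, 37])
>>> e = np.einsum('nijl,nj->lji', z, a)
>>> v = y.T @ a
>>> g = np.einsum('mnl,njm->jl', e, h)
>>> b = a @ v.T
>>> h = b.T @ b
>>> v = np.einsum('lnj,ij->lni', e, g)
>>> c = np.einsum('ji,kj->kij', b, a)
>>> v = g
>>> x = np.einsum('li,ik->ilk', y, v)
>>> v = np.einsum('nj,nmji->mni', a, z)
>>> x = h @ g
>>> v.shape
(37, 13, 2)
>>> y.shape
(13, 5)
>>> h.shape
(5, 5)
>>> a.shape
(13, 13)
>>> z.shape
(13, 37, 13, 2)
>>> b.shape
(13, 5)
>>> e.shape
(2, 13, 37)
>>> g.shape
(5, 37)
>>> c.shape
(13, 5, 13)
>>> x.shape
(5, 37)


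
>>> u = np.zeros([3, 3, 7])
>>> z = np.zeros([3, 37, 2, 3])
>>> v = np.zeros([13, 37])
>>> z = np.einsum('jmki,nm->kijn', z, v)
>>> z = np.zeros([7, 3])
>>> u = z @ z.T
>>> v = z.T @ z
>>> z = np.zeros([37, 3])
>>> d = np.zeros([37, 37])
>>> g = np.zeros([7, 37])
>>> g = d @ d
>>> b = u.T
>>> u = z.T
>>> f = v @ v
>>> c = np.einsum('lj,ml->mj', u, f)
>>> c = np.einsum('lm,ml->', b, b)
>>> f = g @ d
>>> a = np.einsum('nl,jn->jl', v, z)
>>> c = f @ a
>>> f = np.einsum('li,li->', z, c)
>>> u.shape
(3, 37)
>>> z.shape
(37, 3)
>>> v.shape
(3, 3)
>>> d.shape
(37, 37)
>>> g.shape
(37, 37)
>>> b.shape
(7, 7)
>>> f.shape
()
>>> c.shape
(37, 3)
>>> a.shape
(37, 3)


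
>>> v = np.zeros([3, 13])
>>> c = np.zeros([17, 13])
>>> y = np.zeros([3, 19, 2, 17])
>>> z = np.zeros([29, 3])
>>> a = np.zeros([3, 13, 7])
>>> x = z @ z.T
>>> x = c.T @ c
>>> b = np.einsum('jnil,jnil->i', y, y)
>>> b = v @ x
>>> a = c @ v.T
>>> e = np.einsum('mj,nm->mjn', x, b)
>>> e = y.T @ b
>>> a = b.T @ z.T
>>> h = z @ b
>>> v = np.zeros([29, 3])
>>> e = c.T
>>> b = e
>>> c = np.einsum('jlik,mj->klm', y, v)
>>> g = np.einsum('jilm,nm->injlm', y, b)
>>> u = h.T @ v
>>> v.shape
(29, 3)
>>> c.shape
(17, 19, 29)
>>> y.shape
(3, 19, 2, 17)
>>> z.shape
(29, 3)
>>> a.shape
(13, 29)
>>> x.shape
(13, 13)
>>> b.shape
(13, 17)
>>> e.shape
(13, 17)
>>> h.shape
(29, 13)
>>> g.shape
(19, 13, 3, 2, 17)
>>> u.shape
(13, 3)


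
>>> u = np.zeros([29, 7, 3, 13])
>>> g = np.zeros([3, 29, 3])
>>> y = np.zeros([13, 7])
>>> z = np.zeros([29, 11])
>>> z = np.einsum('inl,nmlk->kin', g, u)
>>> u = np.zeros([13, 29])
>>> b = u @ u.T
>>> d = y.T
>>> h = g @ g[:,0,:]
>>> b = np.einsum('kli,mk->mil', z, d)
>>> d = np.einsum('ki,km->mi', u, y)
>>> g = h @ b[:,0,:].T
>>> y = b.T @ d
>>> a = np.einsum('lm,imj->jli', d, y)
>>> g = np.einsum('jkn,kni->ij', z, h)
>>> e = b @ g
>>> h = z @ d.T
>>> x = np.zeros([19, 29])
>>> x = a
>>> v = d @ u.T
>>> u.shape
(13, 29)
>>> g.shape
(3, 13)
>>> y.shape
(3, 29, 29)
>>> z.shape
(13, 3, 29)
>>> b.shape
(7, 29, 3)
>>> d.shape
(7, 29)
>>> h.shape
(13, 3, 7)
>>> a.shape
(29, 7, 3)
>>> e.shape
(7, 29, 13)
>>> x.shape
(29, 7, 3)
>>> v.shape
(7, 13)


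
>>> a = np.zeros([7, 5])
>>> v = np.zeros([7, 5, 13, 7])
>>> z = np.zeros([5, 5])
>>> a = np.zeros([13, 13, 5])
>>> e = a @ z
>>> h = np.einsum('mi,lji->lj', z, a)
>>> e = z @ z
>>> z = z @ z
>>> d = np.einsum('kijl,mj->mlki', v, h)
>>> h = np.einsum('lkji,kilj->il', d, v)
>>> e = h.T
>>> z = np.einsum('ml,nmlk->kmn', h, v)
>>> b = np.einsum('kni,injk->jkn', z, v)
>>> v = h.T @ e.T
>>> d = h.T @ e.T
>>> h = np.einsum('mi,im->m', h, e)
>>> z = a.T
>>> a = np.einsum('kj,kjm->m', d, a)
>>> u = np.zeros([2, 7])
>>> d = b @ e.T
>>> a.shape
(5,)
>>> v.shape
(13, 13)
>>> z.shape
(5, 13, 13)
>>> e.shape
(13, 5)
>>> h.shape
(5,)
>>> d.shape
(13, 7, 13)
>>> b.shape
(13, 7, 5)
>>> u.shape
(2, 7)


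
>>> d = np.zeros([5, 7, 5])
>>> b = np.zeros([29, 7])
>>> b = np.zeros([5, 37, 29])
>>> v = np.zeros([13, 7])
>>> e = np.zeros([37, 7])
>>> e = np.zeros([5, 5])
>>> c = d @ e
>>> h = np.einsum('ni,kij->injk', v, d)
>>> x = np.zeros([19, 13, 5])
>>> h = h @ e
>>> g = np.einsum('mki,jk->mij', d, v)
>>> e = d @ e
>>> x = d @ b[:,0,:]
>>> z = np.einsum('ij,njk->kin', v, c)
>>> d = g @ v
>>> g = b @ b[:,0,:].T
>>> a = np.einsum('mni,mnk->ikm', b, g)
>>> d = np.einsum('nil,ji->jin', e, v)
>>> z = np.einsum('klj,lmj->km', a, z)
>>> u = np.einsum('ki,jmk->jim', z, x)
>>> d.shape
(13, 7, 5)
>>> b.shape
(5, 37, 29)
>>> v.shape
(13, 7)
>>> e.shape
(5, 7, 5)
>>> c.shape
(5, 7, 5)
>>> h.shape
(7, 13, 5, 5)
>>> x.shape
(5, 7, 29)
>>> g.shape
(5, 37, 5)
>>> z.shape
(29, 13)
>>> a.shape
(29, 5, 5)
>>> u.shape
(5, 13, 7)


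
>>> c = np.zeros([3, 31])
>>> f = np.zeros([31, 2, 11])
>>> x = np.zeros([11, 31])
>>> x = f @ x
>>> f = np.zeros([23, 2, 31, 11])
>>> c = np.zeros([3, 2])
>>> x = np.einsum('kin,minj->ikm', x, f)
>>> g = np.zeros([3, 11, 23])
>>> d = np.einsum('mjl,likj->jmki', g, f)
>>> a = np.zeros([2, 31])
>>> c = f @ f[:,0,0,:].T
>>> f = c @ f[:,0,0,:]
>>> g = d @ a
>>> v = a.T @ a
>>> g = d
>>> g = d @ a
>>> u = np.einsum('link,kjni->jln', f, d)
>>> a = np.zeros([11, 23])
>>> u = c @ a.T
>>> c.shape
(23, 2, 31, 23)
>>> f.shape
(23, 2, 31, 11)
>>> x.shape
(2, 31, 23)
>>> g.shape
(11, 3, 31, 31)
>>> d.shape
(11, 3, 31, 2)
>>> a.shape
(11, 23)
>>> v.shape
(31, 31)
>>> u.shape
(23, 2, 31, 11)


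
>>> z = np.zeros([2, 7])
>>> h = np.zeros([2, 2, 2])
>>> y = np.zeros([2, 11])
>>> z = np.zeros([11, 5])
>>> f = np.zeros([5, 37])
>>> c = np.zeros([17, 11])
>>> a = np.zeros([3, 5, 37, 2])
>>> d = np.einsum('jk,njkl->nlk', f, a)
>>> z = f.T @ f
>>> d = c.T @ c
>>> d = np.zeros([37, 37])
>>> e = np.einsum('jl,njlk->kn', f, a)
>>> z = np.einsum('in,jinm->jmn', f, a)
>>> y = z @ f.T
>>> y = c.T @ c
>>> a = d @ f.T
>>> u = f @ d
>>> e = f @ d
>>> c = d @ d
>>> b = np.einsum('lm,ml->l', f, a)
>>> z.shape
(3, 2, 37)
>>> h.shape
(2, 2, 2)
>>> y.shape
(11, 11)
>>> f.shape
(5, 37)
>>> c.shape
(37, 37)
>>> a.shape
(37, 5)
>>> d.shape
(37, 37)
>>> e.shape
(5, 37)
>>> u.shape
(5, 37)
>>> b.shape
(5,)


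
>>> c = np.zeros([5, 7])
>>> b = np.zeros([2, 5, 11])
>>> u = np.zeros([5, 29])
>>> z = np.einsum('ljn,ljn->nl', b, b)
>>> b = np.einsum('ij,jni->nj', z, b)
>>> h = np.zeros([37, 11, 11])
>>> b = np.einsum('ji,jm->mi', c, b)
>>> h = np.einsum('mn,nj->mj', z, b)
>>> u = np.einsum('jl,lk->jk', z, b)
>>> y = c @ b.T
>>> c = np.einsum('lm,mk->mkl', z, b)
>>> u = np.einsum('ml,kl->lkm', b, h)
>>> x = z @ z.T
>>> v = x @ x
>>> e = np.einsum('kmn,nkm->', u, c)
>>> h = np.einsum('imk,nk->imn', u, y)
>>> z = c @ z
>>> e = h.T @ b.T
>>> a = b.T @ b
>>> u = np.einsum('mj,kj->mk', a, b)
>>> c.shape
(2, 7, 11)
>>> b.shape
(2, 7)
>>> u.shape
(7, 2)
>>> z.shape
(2, 7, 2)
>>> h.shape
(7, 11, 5)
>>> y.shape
(5, 2)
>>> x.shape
(11, 11)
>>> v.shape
(11, 11)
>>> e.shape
(5, 11, 2)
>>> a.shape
(7, 7)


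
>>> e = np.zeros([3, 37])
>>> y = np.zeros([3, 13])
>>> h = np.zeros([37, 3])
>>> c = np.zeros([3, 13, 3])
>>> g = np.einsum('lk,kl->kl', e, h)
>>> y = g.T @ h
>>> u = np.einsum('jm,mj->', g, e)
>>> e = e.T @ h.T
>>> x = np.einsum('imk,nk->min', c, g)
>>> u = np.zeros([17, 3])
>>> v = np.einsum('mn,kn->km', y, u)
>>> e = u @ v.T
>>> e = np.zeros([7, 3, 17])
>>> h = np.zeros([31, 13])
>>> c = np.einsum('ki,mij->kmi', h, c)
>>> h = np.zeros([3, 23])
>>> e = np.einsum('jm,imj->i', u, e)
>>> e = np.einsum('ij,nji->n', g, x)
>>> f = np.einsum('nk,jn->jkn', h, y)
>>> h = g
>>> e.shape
(13,)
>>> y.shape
(3, 3)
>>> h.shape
(37, 3)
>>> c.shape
(31, 3, 13)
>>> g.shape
(37, 3)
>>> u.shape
(17, 3)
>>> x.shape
(13, 3, 37)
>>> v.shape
(17, 3)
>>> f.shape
(3, 23, 3)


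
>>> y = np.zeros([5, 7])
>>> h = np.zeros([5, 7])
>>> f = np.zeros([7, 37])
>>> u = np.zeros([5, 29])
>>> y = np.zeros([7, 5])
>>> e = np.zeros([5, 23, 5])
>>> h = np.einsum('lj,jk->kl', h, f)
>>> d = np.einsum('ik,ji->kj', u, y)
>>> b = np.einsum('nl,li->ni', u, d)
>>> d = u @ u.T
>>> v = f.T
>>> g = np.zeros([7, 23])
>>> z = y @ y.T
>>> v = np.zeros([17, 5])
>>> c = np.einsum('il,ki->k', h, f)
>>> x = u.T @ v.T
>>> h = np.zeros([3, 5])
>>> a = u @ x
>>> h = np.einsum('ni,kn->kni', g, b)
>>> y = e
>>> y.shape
(5, 23, 5)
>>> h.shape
(5, 7, 23)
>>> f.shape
(7, 37)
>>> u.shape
(5, 29)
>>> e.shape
(5, 23, 5)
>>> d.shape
(5, 5)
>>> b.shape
(5, 7)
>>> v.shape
(17, 5)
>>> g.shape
(7, 23)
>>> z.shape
(7, 7)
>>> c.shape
(7,)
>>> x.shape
(29, 17)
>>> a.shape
(5, 17)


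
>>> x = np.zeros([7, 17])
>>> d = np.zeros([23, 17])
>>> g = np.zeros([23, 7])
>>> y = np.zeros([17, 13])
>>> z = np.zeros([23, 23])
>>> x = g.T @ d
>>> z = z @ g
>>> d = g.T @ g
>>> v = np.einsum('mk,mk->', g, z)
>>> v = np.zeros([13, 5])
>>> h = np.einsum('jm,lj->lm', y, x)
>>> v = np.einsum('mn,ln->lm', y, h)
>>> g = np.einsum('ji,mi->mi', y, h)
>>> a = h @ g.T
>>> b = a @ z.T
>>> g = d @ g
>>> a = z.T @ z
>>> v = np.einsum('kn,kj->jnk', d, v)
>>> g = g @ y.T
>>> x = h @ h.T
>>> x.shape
(7, 7)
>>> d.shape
(7, 7)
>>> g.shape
(7, 17)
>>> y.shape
(17, 13)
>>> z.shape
(23, 7)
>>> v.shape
(17, 7, 7)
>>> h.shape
(7, 13)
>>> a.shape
(7, 7)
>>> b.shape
(7, 23)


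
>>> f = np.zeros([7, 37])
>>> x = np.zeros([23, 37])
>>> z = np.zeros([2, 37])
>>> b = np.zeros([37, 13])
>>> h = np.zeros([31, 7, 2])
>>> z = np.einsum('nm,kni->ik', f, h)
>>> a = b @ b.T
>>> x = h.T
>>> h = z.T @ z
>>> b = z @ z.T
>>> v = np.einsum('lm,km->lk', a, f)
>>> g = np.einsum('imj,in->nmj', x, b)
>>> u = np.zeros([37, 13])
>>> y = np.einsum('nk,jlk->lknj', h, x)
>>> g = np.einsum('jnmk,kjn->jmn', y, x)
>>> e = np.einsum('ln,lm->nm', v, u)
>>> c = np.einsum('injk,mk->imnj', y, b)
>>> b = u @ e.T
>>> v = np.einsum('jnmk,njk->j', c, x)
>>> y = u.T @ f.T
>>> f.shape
(7, 37)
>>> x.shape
(2, 7, 31)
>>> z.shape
(2, 31)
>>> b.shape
(37, 7)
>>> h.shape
(31, 31)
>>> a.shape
(37, 37)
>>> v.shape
(7,)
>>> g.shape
(7, 31, 31)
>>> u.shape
(37, 13)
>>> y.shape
(13, 7)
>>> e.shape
(7, 13)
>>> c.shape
(7, 2, 31, 31)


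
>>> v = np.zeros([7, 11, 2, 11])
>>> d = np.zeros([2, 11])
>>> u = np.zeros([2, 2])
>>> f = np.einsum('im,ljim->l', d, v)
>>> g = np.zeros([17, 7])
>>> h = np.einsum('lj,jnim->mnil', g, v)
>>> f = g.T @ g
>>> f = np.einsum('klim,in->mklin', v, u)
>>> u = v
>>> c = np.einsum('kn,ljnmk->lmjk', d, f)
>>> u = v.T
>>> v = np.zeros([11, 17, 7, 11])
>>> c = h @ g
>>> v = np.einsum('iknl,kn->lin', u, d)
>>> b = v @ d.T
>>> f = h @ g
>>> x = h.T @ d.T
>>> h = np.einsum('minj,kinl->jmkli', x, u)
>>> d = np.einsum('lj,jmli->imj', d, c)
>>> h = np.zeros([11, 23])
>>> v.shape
(7, 11, 11)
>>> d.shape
(7, 11, 11)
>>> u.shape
(11, 2, 11, 7)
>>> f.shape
(11, 11, 2, 7)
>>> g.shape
(17, 7)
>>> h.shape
(11, 23)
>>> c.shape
(11, 11, 2, 7)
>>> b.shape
(7, 11, 2)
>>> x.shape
(17, 2, 11, 2)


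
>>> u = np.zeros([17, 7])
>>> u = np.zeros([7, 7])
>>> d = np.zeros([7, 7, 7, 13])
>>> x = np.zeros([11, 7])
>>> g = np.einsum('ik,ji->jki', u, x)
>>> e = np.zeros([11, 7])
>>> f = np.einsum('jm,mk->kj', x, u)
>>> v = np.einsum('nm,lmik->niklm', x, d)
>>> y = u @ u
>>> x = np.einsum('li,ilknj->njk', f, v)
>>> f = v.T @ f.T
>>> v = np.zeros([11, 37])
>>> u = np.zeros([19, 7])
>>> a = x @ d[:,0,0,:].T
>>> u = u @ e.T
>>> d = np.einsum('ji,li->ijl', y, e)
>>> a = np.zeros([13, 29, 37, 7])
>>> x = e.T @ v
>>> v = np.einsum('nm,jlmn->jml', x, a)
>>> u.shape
(19, 11)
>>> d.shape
(7, 7, 11)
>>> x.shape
(7, 37)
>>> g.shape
(11, 7, 7)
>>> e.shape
(11, 7)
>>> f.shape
(7, 7, 13, 7, 7)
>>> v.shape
(13, 37, 29)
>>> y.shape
(7, 7)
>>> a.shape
(13, 29, 37, 7)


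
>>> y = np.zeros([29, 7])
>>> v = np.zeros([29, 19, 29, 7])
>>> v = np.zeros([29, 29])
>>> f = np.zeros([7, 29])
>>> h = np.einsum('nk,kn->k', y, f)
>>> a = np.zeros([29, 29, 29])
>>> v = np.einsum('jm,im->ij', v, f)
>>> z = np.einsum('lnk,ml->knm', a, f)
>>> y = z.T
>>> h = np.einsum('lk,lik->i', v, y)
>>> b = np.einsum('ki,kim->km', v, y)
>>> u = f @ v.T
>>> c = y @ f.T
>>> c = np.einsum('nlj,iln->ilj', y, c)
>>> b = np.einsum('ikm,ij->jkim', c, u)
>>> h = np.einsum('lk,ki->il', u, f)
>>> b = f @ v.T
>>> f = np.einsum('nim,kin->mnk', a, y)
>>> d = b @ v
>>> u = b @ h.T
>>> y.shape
(7, 29, 29)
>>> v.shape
(7, 29)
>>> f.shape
(29, 29, 7)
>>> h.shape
(29, 7)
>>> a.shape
(29, 29, 29)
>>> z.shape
(29, 29, 7)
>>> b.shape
(7, 7)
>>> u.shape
(7, 29)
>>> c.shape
(7, 29, 29)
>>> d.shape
(7, 29)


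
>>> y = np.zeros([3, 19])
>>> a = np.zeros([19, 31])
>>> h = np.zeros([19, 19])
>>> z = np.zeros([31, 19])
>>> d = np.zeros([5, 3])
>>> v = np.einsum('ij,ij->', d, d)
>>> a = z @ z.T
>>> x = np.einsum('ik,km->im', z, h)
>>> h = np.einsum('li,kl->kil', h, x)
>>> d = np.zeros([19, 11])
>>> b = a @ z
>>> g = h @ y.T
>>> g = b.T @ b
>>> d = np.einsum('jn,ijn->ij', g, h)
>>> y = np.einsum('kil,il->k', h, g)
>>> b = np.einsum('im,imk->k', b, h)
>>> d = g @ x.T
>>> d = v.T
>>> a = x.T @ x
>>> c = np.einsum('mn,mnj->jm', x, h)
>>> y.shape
(31,)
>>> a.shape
(19, 19)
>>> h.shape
(31, 19, 19)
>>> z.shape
(31, 19)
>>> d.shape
()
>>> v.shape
()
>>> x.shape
(31, 19)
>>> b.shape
(19,)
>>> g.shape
(19, 19)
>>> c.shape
(19, 31)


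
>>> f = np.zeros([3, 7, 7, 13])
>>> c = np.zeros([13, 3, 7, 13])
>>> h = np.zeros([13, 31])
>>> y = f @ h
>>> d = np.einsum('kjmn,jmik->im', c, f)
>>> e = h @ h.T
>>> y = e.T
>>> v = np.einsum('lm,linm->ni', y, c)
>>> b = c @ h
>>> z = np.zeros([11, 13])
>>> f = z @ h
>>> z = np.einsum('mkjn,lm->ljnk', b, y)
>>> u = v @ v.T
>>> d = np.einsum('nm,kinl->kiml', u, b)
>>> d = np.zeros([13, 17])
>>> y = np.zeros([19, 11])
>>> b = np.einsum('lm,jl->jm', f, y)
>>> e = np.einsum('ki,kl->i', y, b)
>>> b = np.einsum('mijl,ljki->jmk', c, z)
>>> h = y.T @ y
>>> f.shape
(11, 31)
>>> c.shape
(13, 3, 7, 13)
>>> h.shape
(11, 11)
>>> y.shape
(19, 11)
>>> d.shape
(13, 17)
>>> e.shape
(11,)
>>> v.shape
(7, 3)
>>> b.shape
(7, 13, 31)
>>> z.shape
(13, 7, 31, 3)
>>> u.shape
(7, 7)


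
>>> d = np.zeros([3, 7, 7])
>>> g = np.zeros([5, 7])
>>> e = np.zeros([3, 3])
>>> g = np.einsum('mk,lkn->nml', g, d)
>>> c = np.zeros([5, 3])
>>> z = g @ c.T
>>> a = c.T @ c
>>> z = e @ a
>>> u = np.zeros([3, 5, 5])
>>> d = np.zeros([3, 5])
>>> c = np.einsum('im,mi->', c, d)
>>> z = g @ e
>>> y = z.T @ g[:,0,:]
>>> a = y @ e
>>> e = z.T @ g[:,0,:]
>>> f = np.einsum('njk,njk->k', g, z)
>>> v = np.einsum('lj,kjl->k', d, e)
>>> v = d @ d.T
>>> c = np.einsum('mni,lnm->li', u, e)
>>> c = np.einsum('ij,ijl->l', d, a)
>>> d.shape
(3, 5)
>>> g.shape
(7, 5, 3)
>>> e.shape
(3, 5, 3)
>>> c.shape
(3,)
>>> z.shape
(7, 5, 3)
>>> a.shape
(3, 5, 3)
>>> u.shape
(3, 5, 5)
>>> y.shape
(3, 5, 3)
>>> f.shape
(3,)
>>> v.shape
(3, 3)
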